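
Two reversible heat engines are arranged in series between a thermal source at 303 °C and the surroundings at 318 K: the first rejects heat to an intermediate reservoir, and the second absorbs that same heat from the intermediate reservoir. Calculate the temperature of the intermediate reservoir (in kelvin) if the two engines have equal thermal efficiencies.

T_m ≈ 428 K

T_H = 303 °C → 303 + 273.15 = 576.15 K.
Equal efficiencies require 1 − T_m/T_H = 1 − T_C/T_m, i.e. T_m/T_H = T_C/T_m, so T_m = √(T_H·T_C) = √(576.15 × 318.00) = 428 K.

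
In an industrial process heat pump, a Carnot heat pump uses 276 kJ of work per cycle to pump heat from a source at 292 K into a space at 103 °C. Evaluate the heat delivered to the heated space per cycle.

Q_H ≈ 1230 kJ

T_H = 103 °C → 103 + 273.15 = 376.15 K.
The Carnot heat-pump COP is COP_HP = T_H/(T_H − T_C) = 376.15/84.15 = 4.4700.
Q_H = COP_HP · W = 4.4700 × 276 = 1230 kJ.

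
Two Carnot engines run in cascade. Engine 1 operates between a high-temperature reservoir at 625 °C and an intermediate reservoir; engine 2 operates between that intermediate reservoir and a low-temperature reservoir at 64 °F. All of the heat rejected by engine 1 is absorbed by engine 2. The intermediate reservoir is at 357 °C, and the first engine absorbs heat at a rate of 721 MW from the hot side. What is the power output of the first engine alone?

Ẇ₁ ≈ 215.1 MW

T_H = 625 °C → 625 + 273.15 = 898.15 K.
T_C = 64 °F → (64 − 32) × 5/9 = 17.78 °C = 290.93 K.
T_m = 357 °C → 357 + 273.15 = 630.15 K.
First-stage efficiency η₁ = 1 − T_m/T_H = 1 − 630.15/898.15 = 0.2984.
W₁ = η₁·Q_H = 0.2984 × 721 = 215.1 MW.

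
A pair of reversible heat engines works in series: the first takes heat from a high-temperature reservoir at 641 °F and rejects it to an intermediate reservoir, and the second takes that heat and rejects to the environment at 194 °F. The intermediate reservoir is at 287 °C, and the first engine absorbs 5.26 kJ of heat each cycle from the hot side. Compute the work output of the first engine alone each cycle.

T_H = 641 °F → (641 − 32) × 5/9 = 338.33 °C = 611.48 K.
T_C = 194 °F → (194 − 32) × 5/9 = 90.00 °C = 363.15 K.
T_m = 287 °C → 287 + 273.15 = 560.15 K.
First-stage efficiency η₁ = 1 − T_m/T_H = 1 − 560.15/611.48 = 0.0839.
W₁ = η₁·Q_H = 0.0839 × 5.26 = 0.4416 kJ.

W₁ ≈ 0.4416 kJ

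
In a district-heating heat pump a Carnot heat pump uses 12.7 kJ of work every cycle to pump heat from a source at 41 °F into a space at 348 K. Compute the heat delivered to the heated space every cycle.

Q_H ≈ 63.3 kJ

T_C = 41 °F → (41 − 32) × 5/9 = 5.00 °C = 278.15 K.
For a reversible heat pump, COP_HP = T_H/(T_H − T_C) = 348.00/69.85 = 4.9821.
Q_H = COP_HP · W = 4.9821 × 12.7 = 63.3 kJ.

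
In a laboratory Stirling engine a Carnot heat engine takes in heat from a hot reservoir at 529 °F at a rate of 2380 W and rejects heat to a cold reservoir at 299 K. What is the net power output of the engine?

Ẇ ≈ 1080 W

T_H = 529 °F → (529 − 32) × 5/9 = 276.11 °C = 549.26 K.
η_rev = 1 − T_C/T_H = 1 − 299.00/549.26 = 0.4556.
W = η·Q_H = 0.4556 × 2380 = 1080 W.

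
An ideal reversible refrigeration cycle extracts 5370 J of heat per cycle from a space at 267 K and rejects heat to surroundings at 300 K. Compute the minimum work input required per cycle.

W_in ≈ 664 J

The reversible coefficient of performance is COP_R = T_C/(T_H − T_C) = 267.00/33.00 = 8.0909.
W = Q_C/COP_R = 5370/8.0909 = 664 J.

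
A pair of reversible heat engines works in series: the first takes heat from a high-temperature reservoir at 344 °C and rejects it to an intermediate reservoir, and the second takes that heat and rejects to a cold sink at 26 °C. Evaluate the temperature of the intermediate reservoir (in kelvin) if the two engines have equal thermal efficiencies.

T_H = 344 °C → 344 + 273.15 = 617.15 K.
T_C = 26 °C → 26 + 273.15 = 299.15 K.
Equal efficiencies require 1 − T_m/T_H = 1 − T_C/T_m, i.e. T_m/T_H = T_C/T_m, so T_m = √(T_H·T_C) = √(617.15 × 299.15) = 430 K.

T_m ≈ 430 K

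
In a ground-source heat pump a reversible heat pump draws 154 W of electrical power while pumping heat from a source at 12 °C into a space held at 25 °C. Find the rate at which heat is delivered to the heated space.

T_H = 25 °C → 25 + 273.15 = 298.15 K.
T_C = 12 °C → 12 + 273.15 = 285.15 K.
Reversible heating COP: COP_HP = T_H/(T_H − T_C) = 298.15/13.00 = 22.9346.
Q_H = COP_HP · W = 22.9346 × 154 = 3532 W.

Q̇_H ≈ 3532 W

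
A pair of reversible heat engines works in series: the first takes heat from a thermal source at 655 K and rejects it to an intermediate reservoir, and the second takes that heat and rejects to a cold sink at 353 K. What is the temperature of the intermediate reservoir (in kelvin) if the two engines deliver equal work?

For reversible stages Q_m = Q_H·(T_m/T_H). Setting W₁ = Q_H(1 − T_m/T_H) equal to W₂ = Q_m(1 − T_C/T_m) = Q_H·(T_m − T_C)/T_H gives T_H − T_m = T_m − T_C, so T_m = (T_H + T_C)/2 = (655.00 + 353.00)/2 = 504 K.

T_m ≈ 504 K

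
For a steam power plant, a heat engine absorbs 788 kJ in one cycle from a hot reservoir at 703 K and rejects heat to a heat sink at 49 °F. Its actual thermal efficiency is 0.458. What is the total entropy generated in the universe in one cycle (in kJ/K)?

ΔS_univ ≈ 0.390 kJ/K

T_C = 49 °F → (49 − 32) × 5/9 = 9.44 °C = 282.59 K.
W = η·Q_H = 0.458 × 788 = 360.9 kJ, so Q_C = Q_H − W = 427.1 kJ.
The hot reservoir loses entropy Q_H/T_H = 788/703.00 = 1.121 kJ/K; the cold reservoir gains Q_C/T_C = 427.1/282.59 = 1.511 kJ/K.
ΔS_univ = −Q_H/T_H + Q_C/T_C = 0.390 kJ/K (> 0, since η = 0.458 < η_Carnot = 0.598).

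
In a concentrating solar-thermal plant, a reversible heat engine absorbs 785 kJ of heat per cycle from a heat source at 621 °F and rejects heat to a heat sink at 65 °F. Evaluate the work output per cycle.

W ≈ 404 kJ

T_H = 621 °F → (621 − 32) × 5/9 = 327.22 °C = 600.37 K.
T_C = 65 °F → (65 − 32) × 5/9 = 18.33 °C = 291.48 K.
Since the cycle is reversible, η = 1 − T_C/T_H = 1 − 291.48/600.37 = 0.5145.
W = η·Q_H = 0.5145 × 785 = 404 kJ.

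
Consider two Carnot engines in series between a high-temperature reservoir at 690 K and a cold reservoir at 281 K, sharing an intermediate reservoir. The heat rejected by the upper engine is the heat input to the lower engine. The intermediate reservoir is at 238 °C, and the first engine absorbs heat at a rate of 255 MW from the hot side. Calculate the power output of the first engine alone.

Ẇ₁ ≈ 66.1 MW

T_m = 238 °C → 238 + 273.15 = 511.15 K.
First-stage efficiency η₁ = 1 − T_m/T_H = 1 − 511.15/690.00 = 0.2592.
W₁ = η₁·Q_H = 0.2592 × 255 = 66.1 MW.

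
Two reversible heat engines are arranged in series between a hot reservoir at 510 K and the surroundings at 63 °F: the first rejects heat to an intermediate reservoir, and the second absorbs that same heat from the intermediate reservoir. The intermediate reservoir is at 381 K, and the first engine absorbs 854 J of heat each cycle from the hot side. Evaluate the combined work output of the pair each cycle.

T_C = 63 °F → (63 − 32) × 5/9 = 17.22 °C = 290.37 K.
Two reversible stages in series are equivalent to a single Carnot engine between T_H and T_C, so η_total = 1 − T_C/T_H = 1 − 290.37/510.00 = 0.4306.
W_total = η_total · Q_H = 0.4306 × 854 = 368 J.

W_total ≈ 368 J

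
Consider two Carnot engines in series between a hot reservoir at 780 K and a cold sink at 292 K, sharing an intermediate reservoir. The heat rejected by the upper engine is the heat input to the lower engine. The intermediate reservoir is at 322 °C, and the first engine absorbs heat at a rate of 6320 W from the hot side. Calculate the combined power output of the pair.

Two reversible stages in series are equivalent to a single Carnot engine between T_H and T_C, so η_total = 1 − T_C/T_H = 1 − 292.00/780.00 = 0.6256.
W_total = η_total · Q_H = 0.6256 × 6320 = 3954 W.

Ẇ_total ≈ 3954 W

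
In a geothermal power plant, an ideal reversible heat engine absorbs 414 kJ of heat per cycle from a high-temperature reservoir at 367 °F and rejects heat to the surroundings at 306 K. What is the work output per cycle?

W ≈ 138 kJ

T_H = 367 °F → (367 − 32) × 5/9 = 186.11 °C = 459.26 K.
Carnot efficiency: η = 1 − T_C/T_H = 1 − 306.00/459.26 = 0.3337.
W = η·Q_H = 0.3337 × 414 = 138 kJ.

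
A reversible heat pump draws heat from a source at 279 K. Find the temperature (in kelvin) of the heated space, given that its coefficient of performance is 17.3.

COP_HP = T_H/(T_H − T_C) ⇒ T_H = T_C·COP_HP/(COP_HP − 1) = 279.00 × 17.3/(17.3 − 1) = 296 K.

T_H ≈ 296 K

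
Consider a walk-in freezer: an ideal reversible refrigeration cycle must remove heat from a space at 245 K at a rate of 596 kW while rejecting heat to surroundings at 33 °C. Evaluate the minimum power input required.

Ẇ_in ≈ 149 kW

T_H = 33 °C → 33 + 273.15 = 306.15 K.
COP_R = T_C/(T_H − T_C) = 245.00/61.15 = 4.0065.
W = Q_C/COP_R = 596/4.0065 = 149 kW.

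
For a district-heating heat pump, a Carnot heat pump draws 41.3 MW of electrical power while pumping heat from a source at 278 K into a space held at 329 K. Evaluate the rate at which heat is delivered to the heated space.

The Carnot heat-pump COP is COP_HP = T_H/(T_H − T_C) = 329.00/51.00 = 6.4510.
Q_H = COP_HP · W = 6.4510 × 41.3 = 266 MW.

Q̇_H ≈ 266 MW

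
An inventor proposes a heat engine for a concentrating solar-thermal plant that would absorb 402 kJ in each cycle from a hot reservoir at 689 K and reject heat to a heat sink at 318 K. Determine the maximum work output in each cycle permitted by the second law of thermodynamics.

The upper bound on efficiency is η_max = 1 − T_C/T_H = 1 − 318.00/689.00 = 0.5385.
W_max = η_max · Q_H = 0.5385 × 402 = 216 kJ.

W_max ≈ 216 kJ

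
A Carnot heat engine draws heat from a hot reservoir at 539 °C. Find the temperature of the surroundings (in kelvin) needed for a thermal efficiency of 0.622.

T_H = 539 °C → 539 + 273.15 = 812.15 K.
From η = 1 − T_C/T_H, T_C = T_H·(1 − η) = 812.15 × (1 − 0.622) = 307 K.

T_C ≈ 307 K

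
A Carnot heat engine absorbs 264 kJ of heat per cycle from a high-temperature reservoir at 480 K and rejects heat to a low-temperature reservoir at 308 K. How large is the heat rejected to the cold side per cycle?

η_rev = 1 − T_C/T_H = 1 − 308.00/480.00 = 0.3583.
For a reversible cycle Q_C/Q_H = T_C/T_H, so Q_C = 264 × 308.00/480.00 = 169 kJ.

Q_C ≈ 169 kJ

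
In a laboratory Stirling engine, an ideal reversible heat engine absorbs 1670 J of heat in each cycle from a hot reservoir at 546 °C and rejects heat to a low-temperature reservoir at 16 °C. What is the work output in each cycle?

W ≈ 1081 J

T_H = 546 °C → 546 + 273.15 = 819.15 K.
T_C = 16 °C → 16 + 273.15 = 289.15 K.
η_rev = 1 − T_C/T_H = 1 − 289.15/819.15 = 0.6470.
W = η·Q_H = 0.6470 × 1670 = 1081 J.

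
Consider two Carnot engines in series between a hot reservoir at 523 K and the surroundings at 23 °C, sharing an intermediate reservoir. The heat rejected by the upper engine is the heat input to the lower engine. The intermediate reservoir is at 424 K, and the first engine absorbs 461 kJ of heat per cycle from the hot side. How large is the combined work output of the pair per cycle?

W_total ≈ 200 kJ

T_C = 23 °C → 23 + 273.15 = 296.15 K.
Two reversible stages in series are equivalent to a single Carnot engine between T_H and T_C, so η_total = 1 − T_C/T_H = 1 − 296.15/523.00 = 0.4337.
W_total = η_total · Q_H = 0.4337 × 461 = 200 kJ.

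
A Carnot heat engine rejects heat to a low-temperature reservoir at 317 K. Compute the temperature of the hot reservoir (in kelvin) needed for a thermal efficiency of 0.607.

From η = 1 − T_C/T_H, solving for T_H gives T_H = T_C/(1 − η) = 317.00/(1 − 0.607) = 806.6 K.

T_H ≈ 806.6 K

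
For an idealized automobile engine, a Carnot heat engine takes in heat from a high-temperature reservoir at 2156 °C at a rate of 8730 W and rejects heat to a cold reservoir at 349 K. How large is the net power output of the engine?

T_H = 2156 °C → 2156 + 273.15 = 2429.15 K.
For a reversible engine, η = 1 − T_C/T_H = 1 − 349.00/2429.15 = 0.8563.
W = η·Q_H = 0.8563 × 8730 = 7480 W.

Ẇ ≈ 7480 W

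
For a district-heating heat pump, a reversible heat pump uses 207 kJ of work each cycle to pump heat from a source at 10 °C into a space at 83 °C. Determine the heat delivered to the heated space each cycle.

T_H = 83 °C → 83 + 273.15 = 356.15 K.
T_C = 10 °C → 10 + 273.15 = 283.15 K.
The Carnot heat-pump COP is COP_HP = T_H/(T_H − T_C) = 356.15/73.00 = 4.8788.
Q_H = COP_HP · W = 4.8788 × 207 = 1010 kJ.

Q_H ≈ 1010 kJ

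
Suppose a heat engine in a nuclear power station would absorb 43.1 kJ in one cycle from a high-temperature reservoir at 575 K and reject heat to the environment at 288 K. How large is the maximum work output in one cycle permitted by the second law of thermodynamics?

W_max ≈ 21.5 kJ

By the Carnot theorem, η_max = 1 − T_C/T_H = 1 − 288.00/575.00 = 0.4991.
W_max = η_max · Q_H = 0.4991 × 43.1 = 21.5 kJ.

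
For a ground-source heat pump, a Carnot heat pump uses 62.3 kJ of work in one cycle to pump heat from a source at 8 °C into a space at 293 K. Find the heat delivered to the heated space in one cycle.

Q_H ≈ 1540 kJ

T_C = 8 °C → 8 + 273.15 = 281.15 K.
COP_HP = T_H/(T_H − T_C) = 293.00/11.85 = 24.7257.
Q_H = COP_HP · W = 24.7257 × 62.3 = 1540 kJ.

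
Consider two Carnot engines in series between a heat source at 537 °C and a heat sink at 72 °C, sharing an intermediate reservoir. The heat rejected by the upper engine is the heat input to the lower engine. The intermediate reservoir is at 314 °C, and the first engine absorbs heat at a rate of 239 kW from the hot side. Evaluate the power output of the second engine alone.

Ẇ₂ ≈ 71.4 kW

T_H = 537 °C → 537 + 273.15 = 810.15 K.
T_C = 72 °C → 72 + 273.15 = 345.15 K.
T_m = 314 °C → 314 + 273.15 = 587.15 K.
Heat entering the second stage: Q_m = Q_H·(T_m/T_H) = 239 × 587.15/810.15 = 173 kW.
Second-stage efficiency η₂ = 1 − T_C/T_m = 1 − 345.15/587.15 = 0.4122, so W₂ = η₂·Q_m = 71.4 kW.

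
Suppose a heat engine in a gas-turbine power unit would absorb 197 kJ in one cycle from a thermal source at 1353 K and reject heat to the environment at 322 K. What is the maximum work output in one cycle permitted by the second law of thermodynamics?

W_max ≈ 150 kJ

By the Carnot theorem, η_max = 1 − T_C/T_H = 1 − 322.00/1353.00 = 0.7620.
W_max = η_max · Q_H = 0.7620 × 197 = 150 kJ.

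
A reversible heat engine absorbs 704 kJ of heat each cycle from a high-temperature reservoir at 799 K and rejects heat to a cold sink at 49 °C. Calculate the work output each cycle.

T_C = 49 °C → 49 + 273.15 = 322.15 K.
Since the cycle is reversible, η = 1 − T_C/T_H = 1 − 322.15/799.00 = 0.5968.
W = η·Q_H = 0.5968 × 704 = 420 kJ.

W ≈ 420 kJ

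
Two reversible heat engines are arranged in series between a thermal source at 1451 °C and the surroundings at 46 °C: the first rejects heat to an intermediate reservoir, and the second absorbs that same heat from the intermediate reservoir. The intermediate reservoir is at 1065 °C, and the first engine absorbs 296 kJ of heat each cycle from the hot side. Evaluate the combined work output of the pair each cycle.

W_total ≈ 241 kJ

T_H = 1451 °C → 1451 + 273.15 = 1724.15 K.
T_C = 46 °C → 46 + 273.15 = 319.15 K.
Two reversible stages in series are equivalent to a single Carnot engine between T_H and T_C, so η_total = 1 − T_C/T_H = 1 − 319.15/1724.15 = 0.8149.
W_total = η_total · Q_H = 0.8149 × 296 = 241 kJ.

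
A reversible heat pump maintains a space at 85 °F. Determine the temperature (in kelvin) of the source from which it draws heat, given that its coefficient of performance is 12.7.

T_H = 85 °F → (85 − 32) × 5/9 = 29.44 °C = 302.59 K.
COP_HP = T_H/(T_H − T_C) ⇒ T_C = T_H·(COP_HP − 1)/COP_HP = 302.59 × (12.7 − 1)/12.7 = 279 K.

T_C ≈ 279 K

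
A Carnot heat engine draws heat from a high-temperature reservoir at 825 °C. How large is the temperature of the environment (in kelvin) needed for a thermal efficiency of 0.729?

T_H = 825 °C → 825 + 273.15 = 1098.15 K.
From η = 1 − T_C/T_H, T_C = T_H·(1 − η) = 1098.15 × (1 − 0.729) = 298 K.

T_C ≈ 298 K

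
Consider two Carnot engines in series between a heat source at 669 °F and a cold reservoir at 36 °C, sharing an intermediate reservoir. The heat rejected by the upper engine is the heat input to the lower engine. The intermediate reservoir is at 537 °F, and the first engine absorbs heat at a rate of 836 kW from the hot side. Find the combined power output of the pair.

Ẇ_total ≈ 423.8 kW

T_H = 669 °F → (669 − 32) × 5/9 = 353.89 °C = 627.04 K.
T_C = 36 °C → 36 + 273.15 = 309.15 K.
Two reversible stages in series are equivalent to a single Carnot engine between T_H and T_C, so η_total = 1 − T_C/T_H = 1 − 309.15/627.04 = 0.5070.
W_total = η_total · Q_H = 0.5070 × 836 = 423.8 kW.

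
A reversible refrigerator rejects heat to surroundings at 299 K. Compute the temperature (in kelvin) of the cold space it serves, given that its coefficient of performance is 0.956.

COP_R = T_C/(T_H − T_C) ⇒ T_C = T_H·COP_R/(1 + COP_R) = 299.00 × 0.956/(1 + 0.956) = 146 K.

T_C ≈ 146 K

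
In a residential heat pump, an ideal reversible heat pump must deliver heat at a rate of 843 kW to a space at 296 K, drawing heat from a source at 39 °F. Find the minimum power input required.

Ẇ_in ≈ 54.00 kW

T_C = 39 °F → (39 − 32) × 5/9 = 3.89 °C = 277.04 K.
Reversible heating COP: COP_HP = T_H/(T_H − T_C) = 296.00/18.96 = 15.6109.
W = Q_H/COP_HP = 843/15.6109 = 54.00 kW.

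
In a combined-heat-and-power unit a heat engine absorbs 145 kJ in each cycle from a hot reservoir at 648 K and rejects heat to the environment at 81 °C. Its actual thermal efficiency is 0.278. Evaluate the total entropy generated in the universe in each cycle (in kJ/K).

T_C = 81 °C → 81 + 273.15 = 354.15 K.
W = η·Q_H = 0.278 × 145 = 40.31 kJ, so Q_C = Q_H − W = 104.7 kJ.
Entropy balance on the reservoirs: −Q_H/T_H = -0.2238 kJ/K, +Q_C/T_C = 0.2956 kJ/K.
ΔS_univ = −Q_H/T_H + Q_C/T_C = 0.0718 kJ/K (> 0, since η = 0.278 < η_Carnot = 0.453).

ΔS_univ ≈ 0.0718 kJ/K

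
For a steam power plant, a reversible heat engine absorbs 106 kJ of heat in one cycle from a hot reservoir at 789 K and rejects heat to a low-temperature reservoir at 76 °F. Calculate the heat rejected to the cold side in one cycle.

Q_C ≈ 40.0 kJ

T_C = 76 °F → (76 − 32) × 5/9 = 24.44 °C = 297.59 K.
Carnot efficiency: η = 1 − T_C/T_H = 1 − 297.59/789.00 = 0.6228.
For a reversible cycle Q_C/Q_H = T_C/T_H, so Q_C = 106 × 297.59/789.00 = 40.0 kJ.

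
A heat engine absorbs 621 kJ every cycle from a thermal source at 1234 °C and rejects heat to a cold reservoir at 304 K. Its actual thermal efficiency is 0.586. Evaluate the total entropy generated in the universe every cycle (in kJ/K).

T_H = 1234 °C → 1234 + 273.15 = 1507.15 K.
W = η·Q_H = 0.586 × 621 = 363.9 kJ, so Q_C = Q_H − W = 257.1 kJ.
Reservoir entropy changes: ΔS_H = −Q_H/T_H = −621/1507.15 = -0.4120 kJ/K and ΔS_C = +Q_C/T_C = 257.1/304.00 = 0.8457 kJ/K.
ΔS_univ = −Q_H/T_H + Q_C/T_C = 0.4337 kJ/K (> 0, since η = 0.586 < η_Carnot = 0.798).

ΔS_univ ≈ 0.4337 kJ/K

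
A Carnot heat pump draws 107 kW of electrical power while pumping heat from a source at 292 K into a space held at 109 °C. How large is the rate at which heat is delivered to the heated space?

T_H = 109 °C → 109 + 273.15 = 382.15 K.
The Carnot heat-pump COP is COP_HP = T_H/(T_H − T_C) = 382.15/90.15 = 4.2390.
Q_H = COP_HP · W = 4.2390 × 107 = 454 kW.

Q̇_H ≈ 454 kW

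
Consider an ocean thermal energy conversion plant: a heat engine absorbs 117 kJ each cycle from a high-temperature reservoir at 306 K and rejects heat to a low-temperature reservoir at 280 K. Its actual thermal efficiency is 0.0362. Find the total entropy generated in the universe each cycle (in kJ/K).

W = η·Q_H = 0.0362 × 117 = 4.235 kJ, so Q_C = Q_H − W = 112.8 kJ.
Reservoir entropy changes: ΔS_H = −Q_H/T_H = −117/306.00 = -0.3824 kJ/K and ΔS_C = +Q_C/T_C = 112.8/280.00 = 0.4027 kJ/K.
ΔS_univ = −Q_H/T_H + Q_C/T_C = 0.0204 kJ/K (> 0, since η = 0.0362 < η_Carnot = 0.085).

ΔS_univ ≈ 0.0204 kJ/K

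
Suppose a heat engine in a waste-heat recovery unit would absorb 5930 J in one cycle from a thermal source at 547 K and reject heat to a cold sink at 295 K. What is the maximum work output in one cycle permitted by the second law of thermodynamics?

The second-law ceiling is the Carnot efficiency, η_max = 1 − T_C/T_H = 1 − 295.00/547.00 = 0.4607.
W_max = η_max · Q_H = 0.4607 × 5930 = 2730 J.

W_max ≈ 2730 J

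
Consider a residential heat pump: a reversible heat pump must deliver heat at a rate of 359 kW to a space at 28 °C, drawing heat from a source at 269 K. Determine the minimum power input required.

Ẇ_in ≈ 38.33 kW

T_H = 28 °C → 28 + 273.15 = 301.15 K.
For a reversible heat pump, COP_HP = T_H/(T_H − T_C) = 301.15/32.15 = 9.3670.
W = Q_H/COP_HP = 359/9.3670 = 38.33 kW.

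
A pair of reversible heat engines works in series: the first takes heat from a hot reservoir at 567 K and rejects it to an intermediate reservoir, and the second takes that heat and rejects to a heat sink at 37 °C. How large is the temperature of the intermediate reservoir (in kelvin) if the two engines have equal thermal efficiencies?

T_C = 37 °C → 37 + 273.15 = 310.15 K.
Equal efficiencies require 1 − T_m/T_H = 1 − T_C/T_m, i.e. T_m/T_H = T_C/T_m, so T_m = √(T_H·T_C) = √(567.00 × 310.15) = 419 K.

T_m ≈ 419 K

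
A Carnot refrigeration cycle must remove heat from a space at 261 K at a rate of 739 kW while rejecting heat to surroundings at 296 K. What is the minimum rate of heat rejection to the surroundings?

Q̇_H ≈ 838.1 kW

For a reversible cycle Q_H/Q_C = T_H/T_C, so Q_H = Q_C·T_H/T_C = 739 × 296.00/261.00 = 838.1 kW.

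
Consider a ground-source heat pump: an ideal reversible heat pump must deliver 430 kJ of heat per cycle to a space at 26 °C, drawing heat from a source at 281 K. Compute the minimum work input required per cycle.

W_in ≈ 26.09 kJ

T_H = 26 °C → 26 + 273.15 = 299.15 K.
COP_HP = T_H/(T_H − T_C) = 299.15/18.15 = 16.4821.
W = Q_H/COP_HP = 430/16.4821 = 26.09 kJ.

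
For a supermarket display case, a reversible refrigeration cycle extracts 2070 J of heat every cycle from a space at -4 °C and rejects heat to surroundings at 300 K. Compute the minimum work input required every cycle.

W_in ≈ 237 J

T_C = -4 °C → -4 + 273.15 = 269.15 K.
COP_R = T_C/(T_H − T_C) = 269.15/30.85 = 8.7245.
W = Q_C/COP_R = 2070/8.7245 = 237 J.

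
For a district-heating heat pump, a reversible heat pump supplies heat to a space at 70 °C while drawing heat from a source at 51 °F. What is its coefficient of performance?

T_H = 70 °C → 70 + 273.15 = 343.15 K.
T_C = 51 °F → (51 − 32) × 5/9 = 10.56 °C = 283.71 K.
COP_HP = T_H/(T_H − T_C) = 343.15/(343.15 − 283.71) = 5.77.

COP_HP ≈ 5.77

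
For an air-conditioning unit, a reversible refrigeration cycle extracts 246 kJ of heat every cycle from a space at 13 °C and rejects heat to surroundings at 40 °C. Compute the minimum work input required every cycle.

T_H = 40 °C → 40 + 273.15 = 313.15 K.
T_C = 13 °C → 13 + 273.15 = 286.15 K.
For a reversible refrigerator, COP_R = T_C/(T_H − T_C) = 286.15/27.00 = 10.5981.
W = Q_C/COP_R = 246/10.5981 = 23.2 kJ.

W_in ≈ 23.2 kJ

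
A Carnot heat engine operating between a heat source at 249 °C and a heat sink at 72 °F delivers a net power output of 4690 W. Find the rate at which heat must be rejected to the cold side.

Q̇_C ≈ 6110 W

T_H = 249 °C → 249 + 273.15 = 522.15 K.
T_C = 72 °F → (72 − 32) × 5/9 = 22.22 °C = 295.37 K.
η_rev = 1 − T_C/T_H = 1 − 295.37/522.15 = 0.4343.
Since Q_C/Q_H = T_C/T_H and Q_H = W/η, Q_C = W·T_C/(T_H − T_C) = 4690 × 295.37/226.78 = 6110 W.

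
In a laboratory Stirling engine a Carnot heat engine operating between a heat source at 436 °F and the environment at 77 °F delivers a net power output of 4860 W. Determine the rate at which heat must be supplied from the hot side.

Q̇_H ≈ 12100 W

T_H = 436 °F → (436 − 32) × 5/9 = 224.44 °C = 497.59 K.
T_C = 77 °F → (77 − 32) × 5/9 = 25.00 °C = 298.15 K.
The Carnot efficiency is η = 1 − T_C/T_H = 1 − 298.15/497.59 = 0.4008.
Q_H = W/η = 4860/0.4008 = 12100 W.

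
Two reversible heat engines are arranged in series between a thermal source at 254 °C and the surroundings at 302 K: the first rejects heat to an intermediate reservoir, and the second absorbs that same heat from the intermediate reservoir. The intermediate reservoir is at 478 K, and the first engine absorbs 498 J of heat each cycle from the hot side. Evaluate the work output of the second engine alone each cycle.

W₂ ≈ 166 J

T_H = 254 °C → 254 + 273.15 = 527.15 K.
Heat entering the second stage: Q_m = Q_H·(T_m/T_H) = 498 × 478.00/527.15 = 452 J.
Second-stage efficiency η₂ = 1 − T_C/T_m = 1 − 302.00/478.00 = 0.3682, so W₂ = η₂·Q_m = 166 J.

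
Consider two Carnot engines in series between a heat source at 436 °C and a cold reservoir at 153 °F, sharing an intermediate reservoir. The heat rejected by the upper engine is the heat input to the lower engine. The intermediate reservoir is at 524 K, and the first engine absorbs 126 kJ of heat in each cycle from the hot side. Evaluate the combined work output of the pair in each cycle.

T_H = 436 °C → 436 + 273.15 = 709.15 K.
T_C = 153 °F → (153 − 32) × 5/9 = 67.22 °C = 340.37 K.
Two reversible stages in series are equivalent to a single Carnot engine between T_H and T_C, so η_total = 1 − T_C/T_H = 1 − 340.37/709.15 = 0.5200.
W_total = η_total · Q_H = 0.5200 × 126 = 65.5 kJ.

W_total ≈ 65.5 kJ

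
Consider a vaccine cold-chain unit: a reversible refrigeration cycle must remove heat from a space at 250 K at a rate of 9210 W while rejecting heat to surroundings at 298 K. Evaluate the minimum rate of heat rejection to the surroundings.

For a reversible cycle Q_H/Q_C = T_H/T_C, so Q_H = Q_C·T_H/T_C = 9210 × 298.00/250.00 = 10980 W.

Q̇_H ≈ 10980 W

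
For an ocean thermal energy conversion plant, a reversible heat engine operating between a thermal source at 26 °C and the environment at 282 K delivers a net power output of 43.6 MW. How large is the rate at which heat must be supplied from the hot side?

T_H = 26 °C → 26 + 273.15 = 299.15 K.
The Carnot efficiency is η = 1 − T_C/T_H = 1 − 282.00/299.15 = 0.0573.
Q_H = W/η = 43.6/0.0573 = 761 MW.

Q̇_H ≈ 761 MW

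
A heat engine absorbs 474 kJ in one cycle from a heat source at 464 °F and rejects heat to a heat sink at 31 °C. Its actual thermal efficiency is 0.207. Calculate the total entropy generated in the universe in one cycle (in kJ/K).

ΔS_univ ≈ 0.3121 kJ/K

T_H = 464 °F → (464 − 32) × 5/9 = 240.00 °C = 513.15 K.
T_C = 31 °C → 31 + 273.15 = 304.15 K.
W = η·Q_H = 0.207 × 474 = 98.12 kJ, so Q_C = Q_H − W = 375.9 kJ.
Entropy balance on the reservoirs: −Q_H/T_H = -0.9237 kJ/K, +Q_C/T_C = 1.236 kJ/K.
ΔS_univ = −Q_H/T_H + Q_C/T_C = 0.3121 kJ/K (> 0, since η = 0.207 < η_Carnot = 0.407).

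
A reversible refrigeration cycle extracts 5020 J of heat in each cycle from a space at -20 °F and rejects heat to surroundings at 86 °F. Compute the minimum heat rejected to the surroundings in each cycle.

Q_H ≈ 6230 J

T_H = 86 °F → (86 − 32) × 5/9 = 30.00 °C = 303.15 K.
T_C = -20 °F → (-20 − 32) × 5/9 = -28.89 °C = 244.26 K.
For a reversible cycle Q_H/Q_C = T_H/T_C, so Q_H = Q_C·T_H/T_C = 5020 × 303.15/244.26 = 6230 J.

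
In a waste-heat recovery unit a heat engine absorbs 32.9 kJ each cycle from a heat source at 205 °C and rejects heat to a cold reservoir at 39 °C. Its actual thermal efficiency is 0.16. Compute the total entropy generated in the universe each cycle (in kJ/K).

T_H = 205 °C → 205 + 273.15 = 478.15 K.
T_C = 39 °C → 39 + 273.15 = 312.15 K.
W = η·Q_H = 0.16 × 32.9 = 5.264 kJ, so Q_C = Q_H − W = 27.64 kJ.
Entropy balance on the reservoirs: −Q_H/T_H = -0.06881 kJ/K, +Q_C/T_C = 0.08853 kJ/K.
ΔS_univ = −Q_H/T_H + Q_C/T_C = 0.01973 kJ/K (> 0, since η = 0.16 < η_Carnot = 0.347).

ΔS_univ ≈ 0.01973 kJ/K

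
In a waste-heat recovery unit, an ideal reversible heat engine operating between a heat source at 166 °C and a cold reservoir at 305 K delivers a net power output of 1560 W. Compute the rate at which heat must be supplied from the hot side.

T_H = 166 °C → 166 + 273.15 = 439.15 K.
Carnot efficiency: η = 1 − T_C/T_H = 1 − 305.00/439.15 = 0.3055.
Q_H = W/η = 1560/0.3055 = 5110 W.

Q̇_H ≈ 5110 W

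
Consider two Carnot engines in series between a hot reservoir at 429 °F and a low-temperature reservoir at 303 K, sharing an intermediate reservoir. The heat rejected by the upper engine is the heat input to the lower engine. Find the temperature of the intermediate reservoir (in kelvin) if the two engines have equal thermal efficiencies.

T_H = 429 °F → (429 − 32) × 5/9 = 220.56 °C = 493.71 K.
Equal efficiencies require 1 − T_m/T_H = 1 − T_C/T_m, i.e. T_m/T_H = T_C/T_m, so T_m = √(T_H·T_C) = √(493.71 × 303.00) = 386.8 K.

T_m ≈ 386.8 K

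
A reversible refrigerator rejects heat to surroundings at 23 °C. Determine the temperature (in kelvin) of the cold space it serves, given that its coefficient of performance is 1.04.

T_H = 23 °C → 23 + 273.15 = 296.15 K.
COP_R = T_C/(T_H − T_C) ⇒ T_C = T_H·COP_R/(1 + COP_R) = 296.15 × 1.04/(1 + 1.04) = 151 K.

T_C ≈ 151 K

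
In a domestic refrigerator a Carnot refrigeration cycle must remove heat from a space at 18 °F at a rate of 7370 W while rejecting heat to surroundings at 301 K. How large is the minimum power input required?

T_C = 18 °F → (18 − 32) × 5/9 = -7.78 °C = 265.37 K.
COP_R = T_C/(T_H − T_C) = 265.37/35.63 = 7.4485.
W = Q_C/COP_R = 7370/7.4485 = 989.5 W.

Ẇ_in ≈ 989.5 W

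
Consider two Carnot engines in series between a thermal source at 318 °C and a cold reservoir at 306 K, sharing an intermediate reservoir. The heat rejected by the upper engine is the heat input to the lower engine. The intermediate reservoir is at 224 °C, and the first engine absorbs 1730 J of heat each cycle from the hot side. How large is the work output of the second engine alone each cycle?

W₂ ≈ 559 J

T_H = 318 °C → 318 + 273.15 = 591.15 K.
T_m = 224 °C → 224 + 273.15 = 497.15 K.
Heat entering the second stage: Q_m = Q_H·(T_m/T_H) = 1730 × 497.15/591.15 = 1450 J.
Second-stage efficiency η₂ = 1 − T_C/T_m = 1 − 306.00/497.15 = 0.3845, so W₂ = η₂·Q_m = 559 J.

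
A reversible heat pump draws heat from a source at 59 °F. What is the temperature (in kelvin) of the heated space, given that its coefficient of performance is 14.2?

T_H ≈ 310 K

T_C = 59 °F → (59 − 32) × 5/9 = 15.00 °C = 288.15 K.
COP_HP = T_H/(T_H − T_C) ⇒ T_H = T_C·COP_HP/(COP_HP − 1) = 288.15 × 14.2/(14.2 − 1) = 310 K.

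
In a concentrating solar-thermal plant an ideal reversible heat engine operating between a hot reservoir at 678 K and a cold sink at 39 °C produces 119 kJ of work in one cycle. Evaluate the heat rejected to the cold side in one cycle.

Q_C ≈ 101.5 kJ

T_C = 39 °C → 39 + 273.15 = 312.15 K.
For a reversible engine, η = 1 − T_C/T_H = 1 − 312.15/678.00 = 0.5396.
Since Q_C/Q_H = T_C/T_H and Q_H = W/η, Q_C = W·T_C/(T_H − T_C) = 119 × 312.15/365.85 = 101.5 kJ.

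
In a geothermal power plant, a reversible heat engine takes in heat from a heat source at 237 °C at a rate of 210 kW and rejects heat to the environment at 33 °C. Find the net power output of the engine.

Ẇ ≈ 83.98 kW

T_H = 237 °C → 237 + 273.15 = 510.15 K.
T_C = 33 °C → 33 + 273.15 = 306.15 K.
Carnot efficiency: η = 1 − T_C/T_H = 1 − 306.15/510.15 = 0.3999.
W = η·Q_H = 0.3999 × 210 = 83.98 kW.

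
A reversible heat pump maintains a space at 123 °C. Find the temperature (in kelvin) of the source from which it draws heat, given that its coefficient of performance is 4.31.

T_C ≈ 304.2 K

T_H = 123 °C → 123 + 273.15 = 396.15 K.
COP_HP = T_H/(T_H − T_C) ⇒ T_C = T_H·(COP_HP − 1)/COP_HP = 396.15 × (4.31 − 1)/4.31 = 304.2 K.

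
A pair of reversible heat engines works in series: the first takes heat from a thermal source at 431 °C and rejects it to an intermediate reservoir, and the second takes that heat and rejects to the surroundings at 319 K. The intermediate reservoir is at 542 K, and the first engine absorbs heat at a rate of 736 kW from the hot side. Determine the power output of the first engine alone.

Ẇ₁ ≈ 169 kW

T_H = 431 °C → 431 + 273.15 = 704.15 K.
First-stage efficiency η₁ = 1 − T_m/T_H = 1 − 542.00/704.15 = 0.2303.
W₁ = η₁·Q_H = 0.2303 × 736 = 169 kW.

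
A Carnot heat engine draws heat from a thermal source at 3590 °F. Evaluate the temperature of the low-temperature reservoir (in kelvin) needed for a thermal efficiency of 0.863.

T_C ≈ 308.2 K

T_H = 3590 °F → (3590 − 32) × 5/9 = 1976.67 °C = 2249.82 K.
From η = 1 − T_C/T_H, T_C = T_H·(1 − η) = 2249.82 × (1 − 0.863) = 308.2 K.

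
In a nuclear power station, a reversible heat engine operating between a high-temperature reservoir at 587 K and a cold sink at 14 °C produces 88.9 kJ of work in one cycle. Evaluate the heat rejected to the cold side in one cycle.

T_C = 14 °C → 14 + 273.15 = 287.15 K.
Since the cycle is reversible, η = 1 − T_C/T_H = 1 − 287.15/587.00 = 0.5108.
Since Q_C/Q_H = T_C/T_H and Q_H = W/η, Q_C = W·T_C/(T_H − T_C) = 88.9 × 287.15/299.85 = 85.1 kJ.

Q_C ≈ 85.1 kJ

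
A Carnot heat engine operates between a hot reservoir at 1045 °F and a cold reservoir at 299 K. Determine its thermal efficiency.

η ≈ 0.642

T_H = 1045 °F → (1045 − 32) × 5/9 = 562.78 °C = 835.93 K.
The Carnot efficiency is η = 1 − T_C/T_H = 1 − 299.00/835.93 = 0.642.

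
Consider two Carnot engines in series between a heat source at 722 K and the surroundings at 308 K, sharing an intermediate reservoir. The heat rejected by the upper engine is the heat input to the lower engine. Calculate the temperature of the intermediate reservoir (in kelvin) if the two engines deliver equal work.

T_m ≈ 515 K

For reversible stages Q_m = Q_H·(T_m/T_H). Setting W₁ = Q_H(1 − T_m/T_H) equal to W₂ = Q_m(1 − T_C/T_m) = Q_H·(T_m − T_C)/T_H gives T_H − T_m = T_m − T_C, so T_m = (T_H + T_C)/2 = (722.00 + 308.00)/2 = 515 K.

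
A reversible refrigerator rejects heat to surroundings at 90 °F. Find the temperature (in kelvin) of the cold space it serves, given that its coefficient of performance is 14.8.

T_H = 90 °F → (90 − 32) × 5/9 = 32.22 °C = 305.37 K.
COP_R = T_C/(T_H − T_C) ⇒ T_C = T_H·COP_R/(1 + COP_R) = 305.37 × 14.8/(1 + 14.8) = 286.0 K.

T_C ≈ 286.0 K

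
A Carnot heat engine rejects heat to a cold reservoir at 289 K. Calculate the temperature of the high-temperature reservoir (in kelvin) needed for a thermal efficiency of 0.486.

T_H ≈ 562 K

From η = 1 − T_C/T_H, solving for T_H gives T_H = T_C/(1 − η) = 289.00/(1 − 0.486) = 562 K.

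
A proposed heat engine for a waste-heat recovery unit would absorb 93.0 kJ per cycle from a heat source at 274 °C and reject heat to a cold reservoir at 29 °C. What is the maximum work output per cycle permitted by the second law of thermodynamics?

T_H = 274 °C → 274 + 273.15 = 547.15 K.
T_C = 29 °C → 29 + 273.15 = 302.15 K.
The upper bound on efficiency is η_max = 1 − T_C/T_H = 1 − 302.15/547.15 = 0.4478.
W_max = η_max · Q_H = 0.4478 × 93.0 = 41.6 kJ.

W_max ≈ 41.6 kJ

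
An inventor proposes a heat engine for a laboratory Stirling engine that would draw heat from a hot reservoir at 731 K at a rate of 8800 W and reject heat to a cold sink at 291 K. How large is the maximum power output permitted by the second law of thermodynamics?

The upper bound on efficiency is η_max = 1 − T_C/T_H = 1 − 291.00/731.00 = 0.6019.
W_max = η_max · Q_H = 0.6019 × 8800 = 5297 W.

Ẇ_max ≈ 5297 W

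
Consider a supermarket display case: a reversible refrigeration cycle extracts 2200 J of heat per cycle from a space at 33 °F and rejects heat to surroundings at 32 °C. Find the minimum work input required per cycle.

T_H = 32 °C → 32 + 273.15 = 305.15 K.
T_C = 33 °F → (33 − 32) × 5/9 = 0.56 °C = 273.71 K.
The reversible coefficient of performance is COP_R = T_C/(T_H − T_C) = 273.71/31.44 = 8.7044.
W = Q_C/COP_R = 2200/8.7044 = 253 J.

W_in ≈ 253 J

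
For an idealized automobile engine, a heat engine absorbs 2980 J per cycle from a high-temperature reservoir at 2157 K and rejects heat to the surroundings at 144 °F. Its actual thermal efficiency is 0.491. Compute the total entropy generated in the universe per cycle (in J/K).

ΔS_univ ≈ 3.14 J/K

T_C = 144 °F → (144 − 32) × 5/9 = 62.22 °C = 335.37 K.
W = η·Q_H = 0.491 × 2980 = 1463 J, so Q_C = Q_H − W = 1517 J.
The hot reservoir loses entropy Q_H/T_H = 2980/2157.00 = 1.382 J/K; the cold reservoir gains Q_C/T_C = 1517/335.37 = 4.523 J/K.
ΔS_univ = −Q_H/T_H + Q_C/T_C = 3.14 J/K (> 0, since η = 0.491 < η_Carnot = 0.845).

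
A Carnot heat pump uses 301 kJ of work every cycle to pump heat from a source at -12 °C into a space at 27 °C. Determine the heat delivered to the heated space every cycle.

Q_H ≈ 2320 kJ

T_H = 27 °C → 27 + 273.15 = 300.15 K.
T_C = -12 °C → -12 + 273.15 = 261.15 K.
COP_HP = T_H/(T_H − T_C) = 300.15/39.00 = 7.6962.
Q_H = COP_HP · W = 7.6962 × 301 = 2320 kJ.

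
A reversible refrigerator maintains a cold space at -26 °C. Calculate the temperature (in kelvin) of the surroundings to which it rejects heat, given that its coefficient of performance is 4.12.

T_C = -26 °C → -26 + 273.15 = 247.15 K.
COP_R = T_C/(T_H − T_C) ⇒ T_H = T_C·(1 + 1/COP_R) = 247.15 × (1 + 1/4.12) = 307 K.

T_H ≈ 307 K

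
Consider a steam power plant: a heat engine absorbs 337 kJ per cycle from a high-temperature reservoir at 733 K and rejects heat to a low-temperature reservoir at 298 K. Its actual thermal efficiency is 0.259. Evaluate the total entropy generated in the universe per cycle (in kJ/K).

W = η·Q_H = 0.259 × 337 = 87.28 kJ, so Q_C = Q_H − W = 249.7 kJ.
Entropy balance on the reservoirs: −Q_H/T_H = -0.4598 kJ/K, +Q_C/T_C = 0.8380 kJ/K.
ΔS_univ = −Q_H/T_H + Q_C/T_C = 0.3782 kJ/K (> 0, since η = 0.259 < η_Carnot = 0.593).

ΔS_univ ≈ 0.3782 kJ/K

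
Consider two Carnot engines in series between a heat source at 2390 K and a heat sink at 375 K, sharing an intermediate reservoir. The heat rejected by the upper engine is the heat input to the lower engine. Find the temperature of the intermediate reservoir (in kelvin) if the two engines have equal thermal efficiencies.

Equal efficiencies require 1 − T_m/T_H = 1 − T_C/T_m, i.e. T_m/T_H = T_C/T_m, so T_m = √(T_H·T_C) = √(2390.00 × 375.00) = 946.7 K.

T_m ≈ 946.7 K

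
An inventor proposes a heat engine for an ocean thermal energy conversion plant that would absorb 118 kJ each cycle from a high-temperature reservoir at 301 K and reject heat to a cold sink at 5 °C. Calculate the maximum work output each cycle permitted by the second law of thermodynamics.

W_max ≈ 8.96 kJ

T_C = 5 °C → 5 + 273.15 = 278.15 K.
The upper bound on efficiency is η_max = 1 − T_C/T_H = 1 − 278.15/301.00 = 0.0759.
W_max = η_max · Q_H = 0.0759 × 118 = 8.96 kJ.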